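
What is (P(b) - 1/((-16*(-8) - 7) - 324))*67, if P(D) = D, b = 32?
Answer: 435299/203 ≈ 2144.3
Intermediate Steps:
(P(b) - 1/((-16*(-8) - 7) - 324))*67 = (32 - 1/((-16*(-8) - 7) - 324))*67 = (32 - 1/((128 - 7) - 324))*67 = (32 - 1/(121 - 324))*67 = (32 - 1/(-203))*67 = (32 - 1*(-1/203))*67 = (32 + 1/203)*67 = (6497/203)*67 = 435299/203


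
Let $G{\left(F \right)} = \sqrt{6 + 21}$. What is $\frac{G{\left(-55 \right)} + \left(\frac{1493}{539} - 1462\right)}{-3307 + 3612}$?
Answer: $- \frac{157305}{32879} + \frac{3 \sqrt{3}}{305} \approx -4.7673$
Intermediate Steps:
$G{\left(F \right)} = 3 \sqrt{3}$ ($G{\left(F \right)} = \sqrt{27} = 3 \sqrt{3}$)
$\frac{G{\left(-55 \right)} + \left(\frac{1493}{539} - 1462\right)}{-3307 + 3612} = \frac{3 \sqrt{3} + \left(\frac{1493}{539} - 1462\right)}{-3307 + 3612} = \frac{3 \sqrt{3} + \left(1493 \cdot \frac{1}{539} - 1462\right)}{305} = \left(3 \sqrt{3} + \left(\frac{1493}{539} - 1462\right)\right) \frac{1}{305} = \left(3 \sqrt{3} - \frac{786525}{539}\right) \frac{1}{305} = \left(- \frac{786525}{539} + 3 \sqrt{3}\right) \frac{1}{305} = - \frac{157305}{32879} + \frac{3 \sqrt{3}}{305}$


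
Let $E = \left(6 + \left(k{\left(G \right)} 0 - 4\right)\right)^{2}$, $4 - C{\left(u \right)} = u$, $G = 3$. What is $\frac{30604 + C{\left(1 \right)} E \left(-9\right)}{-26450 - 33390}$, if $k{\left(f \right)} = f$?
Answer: $- \frac{953}{1870} \approx -0.50963$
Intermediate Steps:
$C{\left(u \right)} = 4 - u$
$E = 4$ ($E = \left(6 + \left(3 \cdot 0 - 4\right)\right)^{2} = \left(6 + \left(0 - 4\right)\right)^{2} = \left(6 - 4\right)^{2} = 2^{2} = 4$)
$\frac{30604 + C{\left(1 \right)} E \left(-9\right)}{-26450 - 33390} = \frac{30604 + \left(4 - 1\right) 4 \left(-9\right)}{-26450 - 33390} = \frac{30604 + \left(4 - 1\right) 4 \left(-9\right)}{-59840} = \left(30604 + 3 \cdot 4 \left(-9\right)\right) \left(- \frac{1}{59840}\right) = \left(30604 + 12 \left(-9\right)\right) \left(- \frac{1}{59840}\right) = \left(30604 - 108\right) \left(- \frac{1}{59840}\right) = 30496 \left(- \frac{1}{59840}\right) = - \frac{953}{1870}$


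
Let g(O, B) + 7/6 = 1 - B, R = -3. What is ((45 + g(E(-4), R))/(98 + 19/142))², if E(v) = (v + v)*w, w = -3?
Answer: 415222129/1747658025 ≈ 0.23759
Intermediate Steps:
E(v) = -6*v (E(v) = (v + v)*(-3) = (2*v)*(-3) = -6*v)
g(O, B) = -⅙ - B (g(O, B) = -7/6 + (1 - B) = -⅙ - B)
((45 + g(E(-4), R))/(98 + 19/142))² = ((45 + (-⅙ - 1*(-3)))/(98 + 19/142))² = ((45 + (-⅙ + 3))/(98 + 19*(1/142)))² = ((45 + 17/6)/(98 + 19/142))² = (287/(6*(13935/142)))² = ((287/6)*(142/13935))² = (20377/41805)² = 415222129/1747658025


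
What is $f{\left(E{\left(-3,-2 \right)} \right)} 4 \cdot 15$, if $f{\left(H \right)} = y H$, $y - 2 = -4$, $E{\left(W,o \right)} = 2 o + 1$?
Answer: $360$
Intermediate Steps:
$E{\left(W,o \right)} = 1 + 2 o$
$y = -2$ ($y = 2 - 4 = -2$)
$f{\left(H \right)} = - 2 H$
$f{\left(E{\left(-3,-2 \right)} \right)} 4 \cdot 15 = - 2 \left(1 + 2 \left(-2\right)\right) 4 \cdot 15 = - 2 \left(1 - 4\right) 60 = \left(-2\right) \left(-3\right) 60 = 6 \cdot 60 = 360$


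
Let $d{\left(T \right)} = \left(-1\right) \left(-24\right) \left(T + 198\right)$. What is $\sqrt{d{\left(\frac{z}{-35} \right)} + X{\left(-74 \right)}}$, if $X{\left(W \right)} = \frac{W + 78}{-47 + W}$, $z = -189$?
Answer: $\frac{2 \sqrt{3691685}}{55} \approx 69.868$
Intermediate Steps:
$d{\left(T \right)} = 4752 + 24 T$ ($d{\left(T \right)} = 24 \left(198 + T\right) = 4752 + 24 T$)
$X{\left(W \right)} = \frac{78 + W}{-47 + W}$
$\sqrt{d{\left(\frac{z}{-35} \right)} + X{\left(-74 \right)}} = \sqrt{\left(4752 + 24 \left(- \frac{189}{-35}\right)\right) + \frac{78 - 74}{-47 - 74}} = \sqrt{\left(4752 + 24 \left(\left(-189\right) \left(- \frac{1}{35}\right)\right)\right) + \frac{1}{-121} \cdot 4} = \sqrt{\left(4752 + 24 \cdot \frac{27}{5}\right) - \frac{4}{121}} = \sqrt{\left(4752 + \frac{648}{5}\right) - \frac{4}{121}} = \sqrt{\frac{24408}{5} - \frac{4}{121}} = \sqrt{\frac{2953348}{605}} = \frac{2 \sqrt{3691685}}{55}$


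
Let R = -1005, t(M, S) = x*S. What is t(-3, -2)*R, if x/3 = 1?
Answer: 6030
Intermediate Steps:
x = 3 (x = 3*1 = 3)
t(M, S) = 3*S
t(-3, -2)*R = (3*(-2))*(-1005) = -6*(-1005) = 6030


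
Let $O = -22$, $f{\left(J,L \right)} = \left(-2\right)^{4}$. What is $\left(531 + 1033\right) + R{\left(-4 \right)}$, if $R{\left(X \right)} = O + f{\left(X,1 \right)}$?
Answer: $1558$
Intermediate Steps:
$f{\left(J,L \right)} = 16$
$R{\left(X \right)} = -6$ ($R{\left(X \right)} = -22 + 16 = -6$)
$\left(531 + 1033\right) + R{\left(-4 \right)} = \left(531 + 1033\right) - 6 = 1564 - 6 = 1558$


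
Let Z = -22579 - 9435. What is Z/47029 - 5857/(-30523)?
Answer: -5356599/10957757 ≈ -0.48884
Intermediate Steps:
Z = -32014
Z/47029 - 5857/(-30523) = -32014/47029 - 5857/(-30523) = -32014*1/47029 - 5857*(-1/30523) = -32014/47029 + 5857/30523 = -5356599/10957757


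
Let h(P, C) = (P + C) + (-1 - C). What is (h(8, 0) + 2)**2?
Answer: 81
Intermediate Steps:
h(P, C) = -1 + P (h(P, C) = (C + P) + (-1 - C) = -1 + P)
(h(8, 0) + 2)**2 = ((-1 + 8) + 2)**2 = (7 + 2)**2 = 9**2 = 81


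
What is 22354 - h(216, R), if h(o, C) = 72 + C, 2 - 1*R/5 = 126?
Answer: 22902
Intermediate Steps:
R = -620 (R = 10 - 5*126 = 10 - 630 = -620)
22354 - h(216, R) = 22354 - (72 - 620) = 22354 - 1*(-548) = 22354 + 548 = 22902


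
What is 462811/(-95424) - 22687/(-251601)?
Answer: -1813949621/381091648 ≈ -4.7599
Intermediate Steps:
462811/(-95424) - 22687/(-251601) = 462811*(-1/95424) - 22687*(-1/251601) = -462811/95424 + 3241/35943 = -1813949621/381091648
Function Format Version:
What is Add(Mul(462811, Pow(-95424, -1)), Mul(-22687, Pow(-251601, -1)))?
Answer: Rational(-1813949621, 381091648) ≈ -4.7599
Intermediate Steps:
Add(Mul(462811, Pow(-95424, -1)), Mul(-22687, Pow(-251601, -1))) = Add(Mul(462811, Rational(-1, 95424)), Mul(-22687, Rational(-1, 251601))) = Add(Rational(-462811, 95424), Rational(3241, 35943)) = Rational(-1813949621, 381091648)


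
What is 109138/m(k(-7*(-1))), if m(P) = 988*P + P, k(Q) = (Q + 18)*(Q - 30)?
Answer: -109138/568675 ≈ -0.19192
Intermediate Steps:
k(Q) = (-30 + Q)*(18 + Q) (k(Q) = (18 + Q)*(-30 + Q) = (-30 + Q)*(18 + Q))
m(P) = 989*P
109138/m(k(-7*(-1))) = 109138/((989*(-540 + (-7*(-1))² - (-84)*(-1)))) = 109138/((989*(-540 + 7² - 12*7))) = 109138/((989*(-540 + 49 - 84))) = 109138/((989*(-575))) = 109138/(-568675) = 109138*(-1/568675) = -109138/568675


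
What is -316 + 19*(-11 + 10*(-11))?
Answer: -2615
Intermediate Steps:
-316 + 19*(-11 + 10*(-11)) = -316 + 19*(-11 - 110) = -316 + 19*(-121) = -316 - 2299 = -2615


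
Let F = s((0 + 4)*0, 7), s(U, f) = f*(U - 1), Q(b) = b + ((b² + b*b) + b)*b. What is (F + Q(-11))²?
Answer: 6548481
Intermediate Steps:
Q(b) = b + b*(b + 2*b²) (Q(b) = b + ((b² + b²) + b)*b = b + (2*b² + b)*b = b + (b + 2*b²)*b = b + b*(b + 2*b²))
s(U, f) = f*(-1 + U)
F = -7 (F = 7*(-1 + (0 + 4)*0) = 7*(-1 + 4*0) = 7*(-1 + 0) = 7*(-1) = -7)
(F + Q(-11))² = (-7 - 11*(1 - 11 + 2*(-11)²))² = (-7 - 11*(1 - 11 + 2*121))² = (-7 - 11*(1 - 11 + 242))² = (-7 - 11*232)² = (-7 - 2552)² = (-2559)² = 6548481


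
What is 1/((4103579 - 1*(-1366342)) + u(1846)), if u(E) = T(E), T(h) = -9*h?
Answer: 1/5453307 ≈ 1.8338e-7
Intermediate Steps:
u(E) = -9*E
1/((4103579 - 1*(-1366342)) + u(1846)) = 1/((4103579 - 1*(-1366342)) - 9*1846) = 1/((4103579 + 1366342) - 16614) = 1/(5469921 - 16614) = 1/5453307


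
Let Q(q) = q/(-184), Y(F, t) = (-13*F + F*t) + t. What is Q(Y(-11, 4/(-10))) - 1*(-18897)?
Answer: 3476901/184 ≈ 18896.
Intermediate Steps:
Y(F, t) = t - 13*F + F*t
Q(q) = -q/184 (Q(q) = q*(-1/184) = -q/184)
Q(Y(-11, 4/(-10))) - 1*(-18897) = -(4/(-10) - 13*(-11) - 44/(-10))/184 - 1*(-18897) = -(4*(-⅒) + 143 - 44*(-1)/10)/184 + 18897 = -(-⅖ + 143 - 11*(-⅖))/184 + 18897 = -(-⅖ + 143 + 22/5)/184 + 18897 = -1/184*147 + 18897 = -147/184 + 18897 = 3476901/184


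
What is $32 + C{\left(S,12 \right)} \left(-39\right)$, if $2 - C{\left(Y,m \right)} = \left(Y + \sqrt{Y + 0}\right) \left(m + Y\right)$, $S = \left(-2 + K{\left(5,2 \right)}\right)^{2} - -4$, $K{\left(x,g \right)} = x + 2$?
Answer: $46325 + 1599 \sqrt{29} \approx 54936.0$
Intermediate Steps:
$K{\left(x,g \right)} = 2 + x$
$S = 29$ ($S = \left(-2 + \left(2 + 5\right)\right)^{2} - -4 = \left(-2 + 7\right)^{2} + 4 = 5^{2} + 4 = 25 + 4 = 29$)
$C{\left(Y,m \right)} = 2 - \left(Y + m\right) \left(Y + \sqrt{Y}\right)$ ($C{\left(Y,m \right)} = 2 - \left(Y + \sqrt{Y + 0}\right) \left(m + Y\right) = 2 - \left(Y + \sqrt{Y}\right) \left(Y + m\right) = 2 - \left(Y + m\right) \left(Y + \sqrt{Y}\right)$)
$32 + C{\left(S,12 \right)} \left(-39\right) = 32 + \left(2 - 29^{2} - 29^{\frac{3}{2}} - 29 \cdot 12 - 12 \sqrt{29}\right) \left(-39\right) = 32 + \left(2 - 841 - 29 \sqrt{29} - 348 - 12 \sqrt{29}\right) \left(-39\right) = 32 + \left(-1187 - 41 \sqrt{29}\right) \left(-39\right) = 32 + \left(46293 + 1599 \sqrt{29}\right) = 46325 + 1599 \sqrt{29}$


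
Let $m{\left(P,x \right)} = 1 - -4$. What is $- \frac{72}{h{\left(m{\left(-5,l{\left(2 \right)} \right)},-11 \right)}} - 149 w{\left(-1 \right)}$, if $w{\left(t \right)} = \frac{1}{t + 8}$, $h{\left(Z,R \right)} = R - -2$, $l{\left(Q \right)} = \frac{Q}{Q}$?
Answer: $- \frac{93}{7} \approx -13.286$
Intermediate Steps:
$l{\left(Q \right)} = 1$
$m{\left(P,x \right)} = 5$ ($m{\left(P,x \right)} = 1 + 4 = 5$)
$h{\left(Z,R \right)} = 2 + R$ ($h{\left(Z,R \right)} = R + 2 = 2 + R$)
$w{\left(t \right)} = \frac{1}{8 + t}$
$- \frac{72}{h{\left(m{\left(-5,l{\left(2 \right)} \right)},-11 \right)}} - 149 w{\left(-1 \right)} = - \frac{72}{2 - 11} - \frac{149}{8 - 1} = - \frac{72}{-9} - \frac{149}{7} = \left(-72\right) \left(- \frac{1}{9}\right) - \frac{149}{7} = 8 - \frac{149}{7} = - \frac{93}{7}$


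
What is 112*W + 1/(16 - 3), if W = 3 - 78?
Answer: -109199/13 ≈ -8399.9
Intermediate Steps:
W = -75
112*W + 1/(16 - 3) = 112*(-75) + 1/(16 - 3) = -8400 + 1/13 = -109199/13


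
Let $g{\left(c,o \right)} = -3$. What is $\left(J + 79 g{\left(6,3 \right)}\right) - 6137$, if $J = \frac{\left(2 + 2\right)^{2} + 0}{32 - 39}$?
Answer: $- \frac{44634}{7} \approx -6376.3$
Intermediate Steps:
$J = - \frac{16}{7}$ ($J = \frac{4^{2} + 0}{-7} = \left(16 + 0\right) \left(- \frac{1}{7}\right) = 16 \left(- \frac{1}{7}\right) = - \frac{16}{7} \approx -2.2857$)
$\left(J + 79 g{\left(6,3 \right)}\right) - 6137 = \left(- \frac{16}{7} + 79 \left(-3\right)\right) - 6137 = \left(- \frac{16}{7} - 237\right) - 6137 = - \frac{1675}{7} - 6137 = - \frac{44634}{7}$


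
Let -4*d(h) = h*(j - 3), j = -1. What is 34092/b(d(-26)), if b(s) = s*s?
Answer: 8523/169 ≈ 50.432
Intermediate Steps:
d(h) = h (d(h) = -h*(-1 - 3)/4 = -h*(-4)/4 = -(-1)*h = h)
b(s) = s**2
34092/b(d(-26)) = 34092/((-26)**2) = 34092/676 = 34092*(1/676) = 8523/169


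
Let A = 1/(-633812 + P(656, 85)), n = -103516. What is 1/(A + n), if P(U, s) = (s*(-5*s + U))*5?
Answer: -535637/55446999693 ≈ -9.6603e-6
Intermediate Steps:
P(U, s) = 5*s*(U - 5*s) (P(U, s) = (s*(U - 5*s))*5 = 5*s*(U - 5*s))
A = -1/535637 (A = 1/(-633812 + 5*85*(656 - 5*85)) = 1/(-633812 + 5*85*(656 - 425)) = 1/(-633812 + 5*85*231) = 1/(-633812 + 98175) = 1/(-535637) = -1/535637 ≈ -1.8669e-6)
1/(A + n) = 1/(-1/535637 - 103516) = 1/(-55446999693/535637) = -535637/55446999693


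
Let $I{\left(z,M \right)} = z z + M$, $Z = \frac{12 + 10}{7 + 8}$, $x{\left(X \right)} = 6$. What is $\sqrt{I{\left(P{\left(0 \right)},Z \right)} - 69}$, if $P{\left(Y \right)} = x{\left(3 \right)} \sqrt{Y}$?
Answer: $\frac{i \sqrt{15195}}{15} \approx 8.2179 i$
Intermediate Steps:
$P{\left(Y \right)} = 6 \sqrt{Y}$
$Z = \frac{22}{15} \approx 1.4667$
$I{\left(z,M \right)} = M + z^{2}$ ($I{\left(z,M \right)} = z^{2} + M = M + z^{2}$)
$\sqrt{I{\left(P{\left(0 \right)},Z \right)} - 69} = \sqrt{\left(\frac{22}{15} + \left(6 \sqrt{0}\right)^{2}\right) - 69} = \sqrt{\left(\frac{22}{15} + \left(6 \cdot 0\right)^{2}\right) - 69} = \sqrt{\left(\frac{22}{15} + 0^{2}\right) - 69} = \sqrt{\left(\frac{22}{15} + 0\right) - 69} = \sqrt{\frac{22}{15} - 69} = \sqrt{- \frac{1013}{15}} = \frac{i \sqrt{15195}}{15}$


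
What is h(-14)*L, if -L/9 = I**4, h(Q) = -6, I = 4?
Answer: 13824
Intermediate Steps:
L = -2304 (L = -9*4**4 = -9*256 = -2304)
h(-14)*L = -6*(-2304) = 13824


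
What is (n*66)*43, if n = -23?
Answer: -65274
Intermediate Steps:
(n*66)*43 = -23*66*43 = -1518*43 = -65274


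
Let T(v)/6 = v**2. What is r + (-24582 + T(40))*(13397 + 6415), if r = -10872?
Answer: -296834256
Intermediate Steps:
T(v) = 6*v**2
r + (-24582 + T(40))*(13397 + 6415) = -10872 + (-24582 + 6*40**2)*(13397 + 6415) = -10872 + (-24582 + 6*1600)*19812 = -10872 + (-24582 + 9600)*19812 = -10872 - 14982*19812 = -10872 - 296823384 = -296834256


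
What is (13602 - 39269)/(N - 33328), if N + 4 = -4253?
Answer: 25667/37585 ≈ 0.68291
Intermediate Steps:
N = -4257 (N = -4 - 4253 = -4257)
(13602 - 39269)/(N - 33328) = (13602 - 39269)/(-4257 - 33328) = -25667/(-37585) = -25667*(-1/37585) = 25667/37585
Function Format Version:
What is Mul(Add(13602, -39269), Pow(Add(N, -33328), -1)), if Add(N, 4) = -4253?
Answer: Rational(25667, 37585) ≈ 0.68291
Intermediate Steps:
N = -4257 (N = Add(-4, -4253) = -4257)
Mul(Add(13602, -39269), Pow(Add(N, -33328), -1)) = Mul(Add(13602, -39269), Pow(Add(-4257, -33328), -1)) = Mul(-25667, Pow(-37585, -1)) = Mul(-25667, Rational(-1, 37585)) = Rational(25667, 37585)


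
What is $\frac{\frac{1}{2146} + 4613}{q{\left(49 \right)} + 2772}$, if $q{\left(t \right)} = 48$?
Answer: $\frac{3299833}{2017240} \approx 1.6358$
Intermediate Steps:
$\frac{\frac{1}{2146} + 4613}{q{\left(49 \right)} + 2772} = \frac{\frac{1}{2146} + 4613}{48 + 2772} = \frac{\frac{1}{2146} + 4613}{2820} = \frac{9899499}{2146} \cdot \frac{1}{2820} = \frac{3299833}{2017240}$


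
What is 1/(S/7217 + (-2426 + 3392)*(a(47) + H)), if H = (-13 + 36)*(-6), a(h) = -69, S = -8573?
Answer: -7217/1443134327 ≈ -5.0009e-6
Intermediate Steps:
H = -138 (H = 23*(-6) = -138)
1/(S/7217 + (-2426 + 3392)*(a(47) + H)) = 1/(-8573/7217 + (-2426 + 3392)*(-69 - 138)) = 1/(-8573*1/7217 + 966*(-207)) = 1/(-8573/7217 - 199962) = 1/(-1443134327/7217) = -7217/1443134327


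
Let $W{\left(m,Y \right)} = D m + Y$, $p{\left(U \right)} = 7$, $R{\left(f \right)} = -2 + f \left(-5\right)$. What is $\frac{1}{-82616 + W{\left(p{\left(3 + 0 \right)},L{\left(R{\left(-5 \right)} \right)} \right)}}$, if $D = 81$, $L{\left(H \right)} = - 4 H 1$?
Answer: $- \frac{1}{82141} \approx -1.2174 \cdot 10^{-5}$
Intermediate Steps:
$R{\left(f \right)} = -2 - 5 f$
$L{\left(H \right)} = - 4 H$
$W{\left(m,Y \right)} = Y + 81 m$ ($W{\left(m,Y \right)} = 81 m + Y = Y + 81 m$)
$\frac{1}{-82616 + W{\left(p{\left(3 + 0 \right)},L{\left(R{\left(-5 \right)} \right)} \right)}} = \frac{1}{-82616 + \left(- 4 \left(-2 - -25\right) + 81 \cdot 7\right)} = \frac{1}{-82616 + \left(- 4 \left(-2 + 25\right) + 567\right)} = \frac{1}{-82616 + \left(\left(-4\right) 23 + 567\right)} = \frac{1}{-82616 + \left(-92 + 567\right)} = \frac{1}{-82616 + 475} = \frac{1}{-82141} = - \frac{1}{82141}$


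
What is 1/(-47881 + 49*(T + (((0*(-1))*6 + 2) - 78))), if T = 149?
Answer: -1/44304 ≈ -2.2571e-5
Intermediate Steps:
1/(-47881 + 49*(T + (((0*(-1))*6 + 2) - 78))) = 1/(-47881 + 49*(149 + (((0*(-1))*6 + 2) - 78))) = 1/(-47881 + 49*(149 + ((0*6 + 2) - 78))) = 1/(-47881 + 49*(149 + ((0 + 2) - 78))) = 1/(-47881 + 49*(149 + (2 - 78))) = 1/(-47881 + 49*(149 - 76)) = 1/(-47881 + 49*73) = 1/(-47881 + 3577) = 1/(-44304) = -1/44304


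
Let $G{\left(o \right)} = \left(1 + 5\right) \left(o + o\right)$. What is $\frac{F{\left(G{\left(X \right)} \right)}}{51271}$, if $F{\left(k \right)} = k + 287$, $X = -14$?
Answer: $\frac{119}{51271} \approx 0.002321$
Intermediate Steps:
$G{\left(o \right)} = 12 o$ ($G{\left(o \right)} = 6 \cdot 2 o = 12 o$)
$F{\left(k \right)} = 287 + k$
$\frac{F{\left(G{\left(X \right)} \right)}}{51271} = \frac{287 + 12 \left(-14\right)}{51271} = \left(287 - 168\right) \frac{1}{51271} = 119 \cdot \frac{1}{51271} = \frac{119}{51271}$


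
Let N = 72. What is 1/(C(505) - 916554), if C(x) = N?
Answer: -1/916482 ≈ -1.0911e-6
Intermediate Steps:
C(x) = 72
1/(C(505) - 916554) = 1/(72 - 916554) = 1/(-916482) = -1/916482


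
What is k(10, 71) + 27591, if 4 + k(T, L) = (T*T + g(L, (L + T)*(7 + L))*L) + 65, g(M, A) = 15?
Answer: 28817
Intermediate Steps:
k(T, L) = 61 + T² + 15*L (k(T, L) = -4 + ((T*T + 15*L) + 65) = -4 + ((T² + 15*L) + 65) = -4 + (65 + T² + 15*L) = 61 + T² + 15*L)
k(10, 71) + 27591 = (61 + 10² + 15*71) + 27591 = (61 + 100 + 1065) + 27591 = 1226 + 27591 = 28817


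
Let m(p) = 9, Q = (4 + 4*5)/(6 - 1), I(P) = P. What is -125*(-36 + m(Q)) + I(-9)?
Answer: 3366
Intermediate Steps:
Q = 24/5 (Q = (4 + 20)/5 = 24*(⅕) = 24/5 ≈ 4.8000)
-125*(-36 + m(Q)) + I(-9) = -125*(-36 + 9) - 9 = -125*(-27) - 9 = 3375 - 9 = 3366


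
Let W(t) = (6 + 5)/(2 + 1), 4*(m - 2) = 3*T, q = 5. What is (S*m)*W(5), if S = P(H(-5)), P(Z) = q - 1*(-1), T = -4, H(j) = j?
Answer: -22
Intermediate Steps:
P(Z) = 6 (P(Z) = 5 - 1*(-1) = 5 + 1 = 6)
m = -1 (m = 2 + (3*(-4))/4 = 2 + (1/4)*(-12) = 2 - 3 = -1)
S = 6
W(t) = 11/3
(S*m)*W(5) = (6*(-1))*(11/3) = -6*11/3 = -22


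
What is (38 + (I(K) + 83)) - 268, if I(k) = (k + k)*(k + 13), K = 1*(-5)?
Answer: -227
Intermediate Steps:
K = -5
I(k) = 2*k*(13 + k) (I(k) = (2*k)*(13 + k) = 2*k*(13 + k))
(38 + (I(K) + 83)) - 268 = (38 + (2*(-5)*(13 - 5) + 83)) - 268 = (38 + (2*(-5)*8 + 83)) - 268 = (38 + (-80 + 83)) - 268 = (38 + 3) - 268 = 41 - 268 = -227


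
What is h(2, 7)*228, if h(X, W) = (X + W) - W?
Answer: 456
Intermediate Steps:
h(X, W) = X (h(X, W) = (W + X) - W = X)
h(2, 7)*228 = 2*228 = 456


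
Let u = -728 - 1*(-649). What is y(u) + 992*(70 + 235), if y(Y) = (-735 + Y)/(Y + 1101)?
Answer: 154607753/511 ≈ 3.0256e+5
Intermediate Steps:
u = -79 (u = -728 + 649 = -79)
y(Y) = (-735 + Y)/(1101 + Y)
y(u) + 992*(70 + 235) = (-735 - 79)/(1101 - 79) + 992*(70 + 235) = -814/1022 + 992*305 = (1/1022)*(-814) + 302560 = -407/511 + 302560 = 154607753/511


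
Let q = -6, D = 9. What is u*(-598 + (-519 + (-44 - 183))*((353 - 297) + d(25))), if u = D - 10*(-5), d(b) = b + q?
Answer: -3336332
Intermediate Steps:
d(b) = -6 + b (d(b) = b - 6 = -6 + b)
u = 59 (u = 9 - 10*(-5) = 9 + 50 = 59)
u*(-598 + (-519 + (-44 - 183))*((353 - 297) + d(25))) = 59*(-598 + (-519 + (-44 - 183))*((353 - 297) + (-6 + 25))) = 59*(-598 + (-519 - 227)*(56 + 19)) = 59*(-598 - 746*75) = 59*(-598 - 55950) = 59*(-56548) = -3336332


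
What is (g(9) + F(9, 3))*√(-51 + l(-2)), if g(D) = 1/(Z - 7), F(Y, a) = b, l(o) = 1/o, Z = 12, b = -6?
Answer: -29*I*√206/10 ≈ -41.623*I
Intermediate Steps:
F(Y, a) = -6
g(D) = ⅕ (g(D) = 1/(12 - 7) = 1/5 = ⅕)
(g(9) + F(9, 3))*√(-51 + l(-2)) = (⅕ - 6)*√(-51 + 1/(-2)) = -29*√(-51 - ½)/5 = -29*I*√206/10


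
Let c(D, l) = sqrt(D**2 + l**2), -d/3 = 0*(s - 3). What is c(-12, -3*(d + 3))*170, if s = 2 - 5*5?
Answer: 2550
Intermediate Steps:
s = -23 (s = 2 - 1*25 = 2 - 25 = -23)
d = 0 (d = -0*(-23 - 3) = -0*(-26) = -3*0 = 0)
c(-12, -3*(d + 3))*170 = sqrt((-12)**2 + (-3*(0 + 3))**2)*170 = sqrt(144 + (-3*3)**2)*170 = sqrt(144 + (-9)**2)*170 = sqrt(144 + 81)*170 = sqrt(225)*170 = 15*170 = 2550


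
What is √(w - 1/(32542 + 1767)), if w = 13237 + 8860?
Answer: 2*√6502635993337/34309 ≈ 148.65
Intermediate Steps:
w = 22097
√(w - 1/(32542 + 1767)) = √(22097 - 1/(32542 + 1767)) = √(22097 - 1/34309) = √(758125972/34309) = 2*√6502635993337/34309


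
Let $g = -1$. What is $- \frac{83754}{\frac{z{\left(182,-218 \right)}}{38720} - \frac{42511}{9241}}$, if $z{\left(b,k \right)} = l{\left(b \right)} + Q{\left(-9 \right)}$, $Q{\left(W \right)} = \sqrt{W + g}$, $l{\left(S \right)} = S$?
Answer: $\frac{24638971440073921096320}{1351933690966934087} + \frac{138467818805912640 i \sqrt{10}}{1351933690966934087} \approx 18225.0 + 0.32389 i$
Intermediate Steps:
$Q{\left(W \right)} = \sqrt{-1 + W}$ ($Q{\left(W \right)} = \sqrt{W - 1} = \sqrt{-1 + W}$)
$z{\left(b,k \right)} = b + i \sqrt{10}$ ($z{\left(b,k \right)} = b + \sqrt{-1 - 9} = b + \sqrt{-10} = b + i \sqrt{10}$)
$- \frac{83754}{\frac{z{\left(182,-218 \right)}}{38720} - \frac{42511}{9241}} = - \frac{83754}{\frac{182 + i \sqrt{10}}{38720} - \frac{42511}{9241}} = - \frac{83754}{\left(182 + i \sqrt{10}\right) \frac{1}{38720} - \frac{42511}{9241}} = - \frac{83754}{\left(\frac{91}{19360} + \frac{i \sqrt{10}}{38720}\right) - \frac{42511}{9241}} = - \frac{83754}{- \frac{822172029}{178905760} + \frac{i \sqrt{10}}{38720}}$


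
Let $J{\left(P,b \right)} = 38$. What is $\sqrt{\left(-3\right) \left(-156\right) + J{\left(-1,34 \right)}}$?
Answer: $\sqrt{506} \approx 22.494$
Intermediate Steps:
$\sqrt{\left(-3\right) \left(-156\right) + J{\left(-1,34 \right)}} = \sqrt{\left(-3\right) \left(-156\right) + 38} = \sqrt{468 + 38} = \sqrt{506}$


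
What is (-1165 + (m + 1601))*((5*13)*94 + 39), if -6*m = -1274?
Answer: 11959805/3 ≈ 3.9866e+6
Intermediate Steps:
m = 637/3 (m = -⅙*(-1274) = 637/3 ≈ 212.33)
(-1165 + (m + 1601))*((5*13)*94 + 39) = (-1165 + (637/3 + 1601))*((5*13)*94 + 39) = (-1165 + 5440/3)*(65*94 + 39) = 1945*(6110 + 39)/3 = (1945/3)*6149 = 11959805/3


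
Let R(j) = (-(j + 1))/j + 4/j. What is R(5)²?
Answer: 4/25 ≈ 0.16000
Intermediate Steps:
R(j) = 4/j + (-1 - j)/j (R(j) = (-(1 + j))/j + 4/j = (-1 - j)/j + 4/j = 4/j + (-1 - j)/j)
R(5)² = ((3 - 1*5)/5)² = ((3 - 5)/5)² = ((⅕)*(-2))² = (-⅖)² = 4/25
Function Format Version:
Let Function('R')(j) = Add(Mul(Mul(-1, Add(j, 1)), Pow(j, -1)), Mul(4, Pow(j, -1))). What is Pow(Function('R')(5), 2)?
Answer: Rational(4, 25) ≈ 0.16000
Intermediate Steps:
Function('R')(j) = Add(Mul(4, Pow(j, -1)), Mul(Pow(j, -1), Add(-1, Mul(-1, j)))) (Function('R')(j) = Add(Mul(Mul(-1, Add(1, j)), Pow(j, -1)), Mul(4, Pow(j, -1))) = Add(Mul(Add(-1, Mul(-1, j)), Pow(j, -1)), Mul(4, Pow(j, -1))) = Add(Mul(Pow(j, -1), Add(-1, Mul(-1, j))), Mul(4, Pow(j, -1))) = Add(Mul(4, Pow(j, -1)), Mul(Pow(j, -1), Add(-1, Mul(-1, j)))))
Pow(Function('R')(5), 2) = Pow(Mul(Pow(5, -1), Add(3, Mul(-1, 5))), 2) = Pow(Mul(Rational(1, 5), Add(3, -5)), 2) = Pow(Mul(Rational(1, 5), -2), 2) = Pow(Rational(-2, 5), 2) = Rational(4, 25)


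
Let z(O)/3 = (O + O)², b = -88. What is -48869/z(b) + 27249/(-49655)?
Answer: -4958785267/4614339840 ≈ -1.0746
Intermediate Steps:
z(O) = 12*O² (z(O) = 3*(O + O)² = 3*(2*O)² = 3*(4*O²) = 12*O²)
-48869/z(b) + 27249/(-49655) = -48869/(12*(-88)²) + 27249/(-49655) = -48869/(12*7744) + 27249*(-1/49655) = -48869/92928 - 27249/49655 = -4958785267/4614339840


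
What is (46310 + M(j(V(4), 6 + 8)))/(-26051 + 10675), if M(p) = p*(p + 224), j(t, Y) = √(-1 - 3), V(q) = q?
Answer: -23153/7688 - 28*I/961 ≈ -3.0116 - 0.029136*I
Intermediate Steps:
j(t, Y) = 2*I (j(t, Y) = √(-4) = 2*I)
M(p) = p*(224 + p)
(46310 + M(j(V(4), 6 + 8)))/(-26051 + 10675) = (46310 + (2*I)*(224 + 2*I))/(-26051 + 10675) = (46310 + 2*I*(224 + 2*I))/(-15376) = (46310 + 2*I*(224 + 2*I))*(-1/15376) = -23155/7688 - I*(224 + 2*I)/7688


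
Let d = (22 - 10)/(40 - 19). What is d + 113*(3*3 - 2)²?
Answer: 38763/7 ≈ 5537.6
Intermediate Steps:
d = 4/7 (d = 12/21 = 12*(1/21) = 4/7 ≈ 0.57143)
d + 113*(3*3 - 2)² = 4/7 + 113*(3*3 - 2)² = 4/7 + 113*(9 - 2)² = 4/7 + 113*7² = 4/7 + 113*49 = 4/7 + 5537 = 38763/7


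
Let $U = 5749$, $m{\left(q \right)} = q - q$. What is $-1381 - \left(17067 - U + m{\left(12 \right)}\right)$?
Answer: $-12699$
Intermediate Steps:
$m{\left(q \right)} = 0$
$-1381 - \left(17067 - U + m{\left(12 \right)}\right) = -1381 + \left(\left(-11862 + 5749\right) - 5205\right) = -1381 + \left(-6113 + \left(-5205 + 0\right)\right) = -1381 - 11318 = -12699$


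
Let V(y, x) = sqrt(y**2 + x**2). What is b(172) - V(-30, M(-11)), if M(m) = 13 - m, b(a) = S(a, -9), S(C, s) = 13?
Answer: 13 - 6*sqrt(41) ≈ -25.419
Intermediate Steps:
b(a) = 13
V(y, x) = sqrt(x**2 + y**2)
b(172) - V(-30, M(-11)) = 13 - sqrt((13 - 1*(-11))**2 + (-30)**2) = 13 - sqrt((13 + 11)**2 + 900) = 13 - sqrt(24**2 + 900) = 13 - sqrt(576 + 900) = 13 - sqrt(1476) = 13 - 6*sqrt(41)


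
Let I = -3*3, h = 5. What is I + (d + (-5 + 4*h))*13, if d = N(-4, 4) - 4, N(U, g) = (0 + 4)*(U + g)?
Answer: 134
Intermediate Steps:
N(U, g) = 4*U + 4*g (N(U, g) = 4*(U + g) = 4*U + 4*g)
d = -4 (d = (4*(-4) + 4*4) - 4 = (-16 + 16) - 4 = 0 - 4 = -4)
I = -9
I + (d + (-5 + 4*h))*13 = -9 + (-4 + (-5 + 4*5))*13 = -9 + (-4 + (-5 + 20))*13 = -9 + (-4 + 15)*13 = -9 + 11*13 = -9 + 143 = 134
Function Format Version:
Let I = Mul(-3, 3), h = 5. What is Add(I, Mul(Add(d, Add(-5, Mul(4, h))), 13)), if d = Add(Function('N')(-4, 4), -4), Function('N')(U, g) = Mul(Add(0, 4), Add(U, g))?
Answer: 134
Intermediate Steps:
Function('N')(U, g) = Add(Mul(4, U), Mul(4, g)) (Function('N')(U, g) = Mul(4, Add(U, g)) = Add(Mul(4, U), Mul(4, g)))
d = -4 (d = Add(Add(Mul(4, -4), Mul(4, 4)), -4) = Add(Add(-16, 16), -4) = Add(0, -4) = -4)
I = -9
Add(I, Mul(Add(d, Add(-5, Mul(4, h))), 13)) = Add(-9, Mul(Add(-4, Add(-5, Mul(4, 5))), 13)) = Add(-9, Mul(Add(-4, Add(-5, 20)), 13)) = Add(-9, Mul(Add(-4, 15), 13)) = Add(-9, Mul(11, 13)) = Add(-9, 143) = 134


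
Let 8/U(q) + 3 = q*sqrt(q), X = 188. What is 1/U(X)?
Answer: -3/8 + 47*sqrt(47) ≈ 321.84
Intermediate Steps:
U(q) = 8/(-3 + q**(3/2)) (U(q) = 8/(-3 + q*sqrt(q)) = 8/(-3 + q**(3/2)))
1/U(X) = 1/(8/(-3 + 188**(3/2))) = 1/(8/(-3 + 376*sqrt(47))) = -3/8 + 47*sqrt(47)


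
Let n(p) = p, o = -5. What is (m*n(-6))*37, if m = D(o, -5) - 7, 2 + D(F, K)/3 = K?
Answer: 6216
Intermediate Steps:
D(F, K) = -6 + 3*K
m = -28 (m = (-6 + 3*(-5)) - 7 = (-6 - 15) - 7 = -21 - 7 = -28)
(m*n(-6))*37 = -28*(-6)*37 = 168*37 = 6216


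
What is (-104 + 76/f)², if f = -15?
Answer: 2676496/225 ≈ 11896.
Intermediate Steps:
(-104 + 76/f)² = (-104 + 76/(-15))² = (-104 + 76*(-1/15))² = (-104 - 76/15)² = (-1636/15)² = 2676496/225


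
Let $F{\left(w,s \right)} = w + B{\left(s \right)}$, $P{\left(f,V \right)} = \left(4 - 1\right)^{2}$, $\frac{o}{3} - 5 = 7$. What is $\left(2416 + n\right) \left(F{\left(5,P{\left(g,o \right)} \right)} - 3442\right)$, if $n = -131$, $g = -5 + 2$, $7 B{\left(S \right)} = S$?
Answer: $- \frac{54954250}{7} \approx -7.8506 \cdot 10^{6}$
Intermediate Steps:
$B{\left(S \right)} = \frac{S}{7}$
$g = -3$
$o = 36$ ($o = 15 + 3 \cdot 7 = 15 + 21 = 36$)
$P{\left(f,V \right)} = 9$ ($P{\left(f,V \right)} = 3^{2} = 9$)
$F{\left(w,s \right)} = w + \frac{s}{7}$
$\left(2416 + n\right) \left(F{\left(5,P{\left(g,o \right)} \right)} - 3442\right) = \left(2416 - 131\right) \left(\left(5 + \frac{1}{7} \cdot 9\right) - 3442\right) = 2285 \left(\left(5 + \frac{9}{7}\right) - 3442\right) = 2285 \left(\frac{44}{7} - 3442\right) = 2285 \left(- \frac{24050}{7}\right) = - \frac{54954250}{7}$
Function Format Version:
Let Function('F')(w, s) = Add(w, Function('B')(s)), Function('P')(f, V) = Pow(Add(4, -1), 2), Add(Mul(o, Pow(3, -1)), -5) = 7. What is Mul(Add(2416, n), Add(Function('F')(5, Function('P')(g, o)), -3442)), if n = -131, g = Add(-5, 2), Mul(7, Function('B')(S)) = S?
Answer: Rational(-54954250, 7) ≈ -7.8506e+6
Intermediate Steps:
Function('B')(S) = Mul(Rational(1, 7), S)
g = -3
o = 36 (o = Add(15, Mul(3, 7)) = Add(15, 21) = 36)
Function('P')(f, V) = 9 (Function('P')(f, V) = Pow(3, 2) = 9)
Function('F')(w, s) = Add(w, Mul(Rational(1, 7), s))
Mul(Add(2416, n), Add(Function('F')(5, Function('P')(g, o)), -3442)) = Mul(Add(2416, -131), Add(Add(5, Mul(Rational(1, 7), 9)), -3442)) = Mul(2285, Add(Add(5, Rational(9, 7)), -3442)) = Mul(2285, Add(Rational(44, 7), -3442)) = Mul(2285, Rational(-24050, 7)) = Rational(-54954250, 7)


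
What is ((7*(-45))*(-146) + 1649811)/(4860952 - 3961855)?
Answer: 565267/299699 ≈ 1.8861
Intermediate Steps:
((7*(-45))*(-146) + 1649811)/(4860952 - 3961855) = (-315*(-146) + 1649811)/899097 = (45990 + 1649811)*(1/899097) = 1695801*(1/899097) = 565267/299699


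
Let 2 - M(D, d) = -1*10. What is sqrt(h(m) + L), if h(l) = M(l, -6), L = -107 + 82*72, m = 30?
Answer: sqrt(5809) ≈ 76.217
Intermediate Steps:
M(D, d) = 12 (M(D, d) = 2 - (-1)*10 = 2 - 1*(-10) = 2 + 10 = 12)
L = 5797 (L = -107 + 5904 = 5797)
h(l) = 12
sqrt(h(m) + L) = sqrt(12 + 5797) = sqrt(5809)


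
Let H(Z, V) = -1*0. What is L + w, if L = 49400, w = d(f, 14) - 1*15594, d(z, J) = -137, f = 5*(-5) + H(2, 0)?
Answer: 33669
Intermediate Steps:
H(Z, V) = 0
f = -25 (f = 5*(-5) + 0 = -25 + 0 = -25)
w = -15731 (w = -137 - 1*15594 = -137 - 15594 = -15731)
L + w = 49400 - 15731 = 33669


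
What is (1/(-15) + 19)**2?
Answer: 80656/225 ≈ 358.47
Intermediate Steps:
(1/(-15) + 19)**2 = (-1/15 + 19)**2 = (284/15)**2 = 80656/225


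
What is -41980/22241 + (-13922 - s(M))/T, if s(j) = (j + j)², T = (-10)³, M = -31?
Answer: 176576803/11120500 ≈ 15.878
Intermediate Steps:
T = -1000
s(j) = 4*j² (s(j) = (2*j)² = 4*j²)
-41980/22241 + (-13922 - s(M))/T = -41980/22241 + (-13922 - 4*(-31)²)/(-1000) = -41980*1/22241 + (-13922 - 4*961)*(-1/1000) = -41980/22241 + (-13922 - 1*3844)*(-1/1000) = -41980/22241 + (-13922 - 3844)*(-1/1000) = -41980/22241 - 17766*(-1/1000) = -41980/22241 + 8883/500 = 176576803/11120500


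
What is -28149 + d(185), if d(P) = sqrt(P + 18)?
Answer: -28149 + sqrt(203) ≈ -28135.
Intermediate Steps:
d(P) = sqrt(18 + P)
-28149 + d(185) = -28149 + sqrt(18 + 185) = -28149 + sqrt(203)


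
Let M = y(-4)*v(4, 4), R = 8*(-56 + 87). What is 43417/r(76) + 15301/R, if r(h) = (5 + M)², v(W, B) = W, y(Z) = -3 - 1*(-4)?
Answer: 12006797/20088 ≈ 597.71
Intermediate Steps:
y(Z) = 1 (y(Z) = -3 + 4 = 1)
R = 248 (R = 8*31 = 248)
M = 4 (M = 1*4 = 4)
r(h) = 81 (r(h) = (5 + 4)² = 9² = 81)
43417/r(76) + 15301/R = 43417/81 + 15301/248 = 12006797/20088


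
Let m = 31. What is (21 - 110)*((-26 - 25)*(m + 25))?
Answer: 254184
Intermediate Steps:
(21 - 110)*((-26 - 25)*(m + 25)) = (21 - 110)*((-26 - 25)*(31 + 25)) = -(-4539)*56 = -89*(-2856) = 254184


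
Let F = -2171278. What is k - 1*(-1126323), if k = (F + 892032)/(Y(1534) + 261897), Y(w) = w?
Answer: 296707114967/263431 ≈ 1.1263e+6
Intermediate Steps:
k = -1279246/263431 (k = (-2171278 + 892032)/(1534 + 261897) = -1279246/263431 ≈ -4.8561)
k - 1*(-1126323) = -1279246/263431 - 1*(-1126323) = -1279246/263431 + 1126323 = 296707114967/263431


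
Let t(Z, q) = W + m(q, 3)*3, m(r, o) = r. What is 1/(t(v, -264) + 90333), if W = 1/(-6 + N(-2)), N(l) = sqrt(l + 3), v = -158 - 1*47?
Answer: 5/447704 ≈ 1.1168e-5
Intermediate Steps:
v = -205 (v = -158 - 47 = -205)
N(l) = sqrt(3 + l)
W = -1/5 (W = 1/(-6 + sqrt(3 - 2)) = 1/(-6 + sqrt(1)) = 1/(-6 + 1) = 1/(-5) = -1/5 ≈ -0.20000)
t(Z, q) = -1/5 + 3*q (t(Z, q) = -1/5 + q*3 = -1/5 + 3*q)
1/(t(v, -264) + 90333) = 1/((-1/5 + 3*(-264)) + 90333) = 1/((-1/5 - 792) + 90333) = 1/(-3961/5 + 90333) = 1/(447704/5) = 5/447704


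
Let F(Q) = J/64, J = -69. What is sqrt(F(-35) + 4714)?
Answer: sqrt(301627)/8 ≈ 68.651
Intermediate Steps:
F(Q) = -69/64
sqrt(F(-35) + 4714) = sqrt(-69/64 + 4714) = sqrt(301627/64) = sqrt(301627)/8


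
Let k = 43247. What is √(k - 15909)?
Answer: √27338 ≈ 165.34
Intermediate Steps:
√(k - 15909) = √(43247 - 15909) = √27338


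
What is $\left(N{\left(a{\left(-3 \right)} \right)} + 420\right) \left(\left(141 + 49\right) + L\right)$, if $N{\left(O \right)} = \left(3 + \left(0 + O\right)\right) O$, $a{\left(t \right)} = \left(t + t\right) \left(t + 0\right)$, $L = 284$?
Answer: $378252$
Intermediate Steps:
$a{\left(t \right)} = 2 t^{2}$ ($a{\left(t \right)} = 2 t t = 2 t^{2}$)
$N{\left(O \right)} = O \left(3 + O\right)$ ($N{\left(O \right)} = \left(3 + O\right) O = O \left(3 + O\right)$)
$\left(N{\left(a{\left(-3 \right)} \right)} + 420\right) \left(\left(141 + 49\right) + L\right) = \left(2 \left(-3\right)^{2} \left(3 + 2 \left(-3\right)^{2}\right) + 420\right) \left(\left(141 + 49\right) + 284\right) = \left(2 \cdot 9 \left(3 + 2 \cdot 9\right) + 420\right) \left(190 + 284\right) = \left(18 \left(3 + 18\right) + 420\right) 474 = \left(18 \cdot 21 + 420\right) 474 = \left(378 + 420\right) 474 = 798 \cdot 474 = 378252$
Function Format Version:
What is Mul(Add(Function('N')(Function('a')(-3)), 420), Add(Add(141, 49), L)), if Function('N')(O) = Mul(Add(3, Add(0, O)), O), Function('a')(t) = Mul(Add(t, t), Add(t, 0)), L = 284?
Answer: 378252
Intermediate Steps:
Function('a')(t) = Mul(2, Pow(t, 2)) (Function('a')(t) = Mul(Mul(2, t), t) = Mul(2, Pow(t, 2)))
Function('N')(O) = Mul(O, Add(3, O)) (Function('N')(O) = Mul(Add(3, O), O) = Mul(O, Add(3, O)))
Mul(Add(Function('N')(Function('a')(-3)), 420), Add(Add(141, 49), L)) = Mul(Add(Mul(Mul(2, Pow(-3, 2)), Add(3, Mul(2, Pow(-3, 2)))), 420), Add(Add(141, 49), 284)) = Mul(Add(Mul(Mul(2, 9), Add(3, Mul(2, 9))), 420), Add(190, 284)) = Mul(Add(Mul(18, Add(3, 18)), 420), 474) = Mul(Add(Mul(18, 21), 420), 474) = Mul(Add(378, 420), 474) = Mul(798, 474) = 378252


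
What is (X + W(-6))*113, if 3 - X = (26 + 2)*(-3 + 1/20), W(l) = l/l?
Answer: 48929/5 ≈ 9785.8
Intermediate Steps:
W(l) = 1
X = 428/5 (X = 3 - (26 + 2)*(-3 + 1/20) = 3 - 28*(-3 + 1/20) = 3 - 28*(-59)/20 = 3 - 1*(-413/5) = 3 + 413/5 = 428/5 ≈ 85.600)
(X + W(-6))*113 = (428/5 + 1)*113 = (433/5)*113 = 48929/5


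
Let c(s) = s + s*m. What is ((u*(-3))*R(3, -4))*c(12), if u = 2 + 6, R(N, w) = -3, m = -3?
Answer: -1728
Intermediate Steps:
u = 8
c(s) = -2*s (c(s) = s + s*(-3) = s - 3*s = -2*s)
((u*(-3))*R(3, -4))*c(12) = ((8*(-3))*(-3))*(-2*12) = -24*(-3)*(-24) = 72*(-24) = -1728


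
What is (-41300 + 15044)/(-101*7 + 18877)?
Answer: -13128/9085 ≈ -1.4450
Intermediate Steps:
(-41300 + 15044)/(-101*7 + 18877) = -26256/(-707 + 18877) = -26256/18170 = -26256*1/18170 = -13128/9085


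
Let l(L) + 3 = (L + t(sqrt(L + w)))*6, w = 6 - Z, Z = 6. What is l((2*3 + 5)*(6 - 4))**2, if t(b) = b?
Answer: 17433 + 1548*sqrt(22) ≈ 24694.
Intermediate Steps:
w = 0 (w = 6 - 1*6 = 6 - 6 = 0)
l(L) = -3 + 6*L + 6*sqrt(L) (l(L) = -3 + (L + sqrt(L + 0))*6 = -3 + (L + sqrt(L))*6 = -3 + (6*L + 6*sqrt(L)) = -3 + 6*L + 6*sqrt(L))
l((2*3 + 5)*(6 - 4))**2 = (-3 + 6*((2*3 + 5)*(6 - 4)) + 6*sqrt((2*3 + 5)*(6 - 4)))**2 = (-3 + 6*((6 + 5)*2) + 6*sqrt((6 + 5)*2))**2 = (-3 + 6*(11*2) + 6*sqrt(11*2))**2 = (-3 + 6*22 + 6*sqrt(22))**2 = (-3 + 132 + 6*sqrt(22))**2 = (129 + 6*sqrt(22))**2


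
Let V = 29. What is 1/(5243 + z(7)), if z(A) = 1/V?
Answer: 29/152048 ≈ 0.00019073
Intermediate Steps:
z(A) = 1/29
1/(5243 + z(7)) = 1/(5243 + 1/29) = 1/(152048/29) = 29/152048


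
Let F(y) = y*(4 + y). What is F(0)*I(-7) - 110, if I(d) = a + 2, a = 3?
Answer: -110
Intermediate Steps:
I(d) = 5 (I(d) = 3 + 2 = 5)
F(0)*I(-7) - 110 = (0*(4 + 0))*5 - 110 = (0*4)*5 - 110 = 0*5 - 110 = 0 - 110 = -110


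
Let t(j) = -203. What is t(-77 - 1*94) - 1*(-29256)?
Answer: 29053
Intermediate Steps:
t(-77 - 1*94) - 1*(-29256) = -203 - 1*(-29256) = -203 + 29256 = 29053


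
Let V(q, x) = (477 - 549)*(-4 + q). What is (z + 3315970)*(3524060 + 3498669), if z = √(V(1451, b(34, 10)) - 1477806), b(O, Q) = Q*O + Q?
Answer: 23287158682130 + 7022729*I*√1581990 ≈ 2.3287e+13 + 8.833e+9*I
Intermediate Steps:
b(O, Q) = Q + O*Q (b(O, Q) = O*Q + Q = Q + O*Q)
V(q, x) = 288 - 72*q (V(q, x) = -72*(-4 + q) = 288 - 72*q)
z = I*√1581990 (z = √((288 - 72*1451) - 1477806) = √((288 - 104472) - 1477806) = √(-104184 - 1477806) = √(-1581990) = I*√1581990 ≈ 1257.8*I)
(z + 3315970)*(3524060 + 3498669) = (I*√1581990 + 3315970)*(3524060 + 3498669) = (3315970 + I*√1581990)*7022729 = 23287158682130 + 7022729*I*√1581990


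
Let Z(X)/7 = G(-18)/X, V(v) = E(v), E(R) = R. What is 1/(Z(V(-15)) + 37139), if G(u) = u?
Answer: 5/185737 ≈ 2.6920e-5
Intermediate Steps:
V(v) = v
Z(X) = -126/X (Z(X) = 7*(-18/X) = -126/X)
1/(Z(V(-15)) + 37139) = 1/(-126/(-15) + 37139) = 1/(-126*(-1/15) + 37139) = 1/(42/5 + 37139) = 1/(185737/5) = 5/185737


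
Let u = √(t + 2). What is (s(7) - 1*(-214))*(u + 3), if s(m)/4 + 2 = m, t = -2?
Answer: 702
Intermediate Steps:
s(m) = -8 + 4*m
u = 0 (u = √(-2 + 2) = √0 = 0)
(s(7) - 1*(-214))*(u + 3) = ((-8 + 4*7) - 1*(-214))*(0 + 3) = ((-8 + 28) + 214)*3 = (20 + 214)*3 = 234*3 = 702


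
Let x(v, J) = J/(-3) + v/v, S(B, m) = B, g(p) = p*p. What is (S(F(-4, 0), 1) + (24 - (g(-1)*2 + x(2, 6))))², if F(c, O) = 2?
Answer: 625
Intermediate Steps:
g(p) = p²
x(v, J) = 1 - J/3 (x(v, J) = J*(-⅓) + 1 = -J/3 + 1 = 1 - J/3)
(S(F(-4, 0), 1) + (24 - (g(-1)*2 + x(2, 6))))² = (2 + (24 - ((-1)²*2 + (1 - ⅓*6))))² = (2 + (24 - (1*2 + (1 - 2))))² = (2 + (24 - (2 - 1)))² = (2 + (24 - 1*1))² = (2 + (24 - 1))² = (2 + 23)² = 25² = 625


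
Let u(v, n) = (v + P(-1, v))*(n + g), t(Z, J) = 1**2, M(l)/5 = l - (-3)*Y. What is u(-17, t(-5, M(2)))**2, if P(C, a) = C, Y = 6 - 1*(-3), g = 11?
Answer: 46656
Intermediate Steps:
Y = 9 (Y = 6 + 3 = 9)
M(l) = 135 + 5*l (M(l) = 5*(l - (-3)*9) = 5*(l - 1*(-27)) = 5*(l + 27) = 5*(27 + l) = 135 + 5*l)
t(Z, J) = 1
u(v, n) = (-1 + v)*(11 + n) (u(v, n) = (v - 1)*(n + 11) = (-1 + v)*(11 + n))
u(-17, t(-5, M(2)))**2 = (-11 - 1*1 + 11*(-17) + 1*(-17))**2 = (-11 - 1 - 187 - 17)**2 = (-216)**2 = 46656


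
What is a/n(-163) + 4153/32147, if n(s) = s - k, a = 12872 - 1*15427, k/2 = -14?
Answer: 16539248/867969 ≈ 19.055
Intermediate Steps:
k = -28 (k = 2*(-14) = -28)
a = -2555 (a = 12872 - 15427 = -2555)
n(s) = 28 + s (n(s) = s - 1*(-28) = s + 28 = 28 + s)
a/n(-163) + 4153/32147 = -2555/(28 - 163) + 4153/32147 = -2555/(-135) + 4153*(1/32147) = -2555*(-1/135) + 4153/32147 = 511/27 + 4153/32147 = 16539248/867969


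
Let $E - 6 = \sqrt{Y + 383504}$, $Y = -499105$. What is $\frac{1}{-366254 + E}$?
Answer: $- \frac{366248}{134137713105} - \frac{i \sqrt{115601}}{134137713105} \approx -2.7304 \cdot 10^{-6} - 2.5347 \cdot 10^{-9} i$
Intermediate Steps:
$E = 6 + i \sqrt{115601}$ ($E = 6 + \sqrt{-499105 + 383504} = 6 + \sqrt{-115601} = 6 + i \sqrt{115601} \approx 6.0 + 340.0 i$)
$\frac{1}{-366254 + E} = \frac{1}{-366254 + \left(6 + i \sqrt{115601}\right)} = \frac{1}{-366248 + i \sqrt{115601}}$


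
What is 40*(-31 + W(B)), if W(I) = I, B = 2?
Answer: -1160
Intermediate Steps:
40*(-31 + W(B)) = 40*(-31 + 2) = 40*(-29) = -1160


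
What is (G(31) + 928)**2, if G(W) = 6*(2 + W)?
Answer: 1267876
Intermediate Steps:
G(W) = 12 + 6*W
(G(31) + 928)**2 = ((12 + 6*31) + 928)**2 = ((12 + 186) + 928)**2 = (198 + 928)**2 = 1126**2 = 1267876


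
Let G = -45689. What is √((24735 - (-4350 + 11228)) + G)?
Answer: 14*I*√142 ≈ 166.83*I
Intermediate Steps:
√((24735 - (-4350 + 11228)) + G) = √((24735 - (-4350 + 11228)) - 45689) = √((24735 - 1*6878) - 45689) = √((24735 - 6878) - 45689) = √(17857 - 45689) = √(-27832) = 14*I*√142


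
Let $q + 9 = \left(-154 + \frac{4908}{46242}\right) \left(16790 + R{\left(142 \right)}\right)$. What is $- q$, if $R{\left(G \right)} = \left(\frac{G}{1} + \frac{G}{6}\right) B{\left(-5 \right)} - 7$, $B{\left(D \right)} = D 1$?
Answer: $\frac{56769783929}{23121} \approx 2.4553 \cdot 10^{6}$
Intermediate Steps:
$B{\left(D \right)} = D$
$R{\left(G \right)} = -7 - \frac{35 G}{6}$ ($R{\left(G \right)} = \left(\frac{G}{1} + \frac{G}{6}\right) \left(-5\right) - 7 = \left(G 1 + G \frac{1}{6}\right) \left(-5\right) - 7 = \left(G + \frac{G}{6}\right) \left(-5\right) - 7 = \frac{7 G}{6} \left(-5\right) - 7 = - \frac{35 G}{6} - 7 = -7 - \frac{35 G}{6}$)
$q = - \frac{56769783929}{23121}$ ($q = -9 + \left(-154 + \frac{4908}{46242}\right) \left(16790 - \frac{2506}{3}\right) = -9 + \left(-154 + 4908 \cdot \frac{1}{46242}\right) \left(16790 - \frac{2506}{3}\right) = -9 + \left(-154 + \frac{818}{7707}\right) \left(16790 - \frac{2506}{3}\right) = -9 - \frac{56769575840}{23121} = - \frac{56769783929}{23121} \approx -2.4553 \cdot 10^{6}$)
$- q = \left(-1\right) \left(- \frac{56769783929}{23121}\right) = \frac{56769783929}{23121}$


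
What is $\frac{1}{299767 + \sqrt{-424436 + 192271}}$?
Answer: $\frac{299767}{89860486454} - \frac{i \sqrt{232165}}{89860486454} \approx 3.3359 \cdot 10^{-6} - 5.362 \cdot 10^{-9} i$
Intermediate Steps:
$\frac{1}{299767 + \sqrt{-424436 + 192271}} = \frac{1}{299767 + \sqrt{-232165}} = \frac{1}{299767 + i \sqrt{232165}}$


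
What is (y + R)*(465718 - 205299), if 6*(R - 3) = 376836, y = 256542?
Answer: 83165068069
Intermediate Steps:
R = 62809 (R = 3 + (⅙)*376836 = 3 + 62806 = 62809)
(y + R)*(465718 - 205299) = (256542 + 62809)*(465718 - 205299) = 319351*260419 = 83165068069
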